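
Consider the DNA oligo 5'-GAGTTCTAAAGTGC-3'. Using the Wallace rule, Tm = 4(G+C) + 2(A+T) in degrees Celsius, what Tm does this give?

C=2, G=4, T=4, A=4
A+T = 8, G+C = 6
Tm = 4·6 + 2·8 = 24 + 16 = 40°C

40°C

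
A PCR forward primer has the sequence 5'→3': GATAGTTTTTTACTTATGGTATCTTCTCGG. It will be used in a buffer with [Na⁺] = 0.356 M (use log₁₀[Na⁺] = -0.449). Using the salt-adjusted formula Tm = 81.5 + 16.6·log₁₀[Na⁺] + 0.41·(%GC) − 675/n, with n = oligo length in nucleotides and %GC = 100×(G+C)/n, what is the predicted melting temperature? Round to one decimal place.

Length n = 30. Counting bases: G=6, T=15, C=4, A=5
G+C = 10, so %GC = 10/30 × 100 = 33.333%
Salt term: 16.6 × (-0.449) = -7.453
GC term: 0.41 × 33.333 = 13.667; length term: −675/30 = −22.5
Tm = 81.5 + (-7.453) + 13.667 − 22.5 = 65.214 → 65.2°C

65.2°C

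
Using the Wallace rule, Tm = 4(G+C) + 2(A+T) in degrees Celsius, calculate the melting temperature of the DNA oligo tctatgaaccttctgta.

Base counts: G=2, A=4, C=4, T=7
So N_AT = 11 and N_GC = 6.
Tm = 2×11 + 4×6 = 46°C

46°C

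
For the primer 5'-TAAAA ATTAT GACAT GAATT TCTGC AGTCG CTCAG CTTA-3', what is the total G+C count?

13

Counting bases: G=6, T=13, A=13, C=7
G+C = 6 + 7 = 13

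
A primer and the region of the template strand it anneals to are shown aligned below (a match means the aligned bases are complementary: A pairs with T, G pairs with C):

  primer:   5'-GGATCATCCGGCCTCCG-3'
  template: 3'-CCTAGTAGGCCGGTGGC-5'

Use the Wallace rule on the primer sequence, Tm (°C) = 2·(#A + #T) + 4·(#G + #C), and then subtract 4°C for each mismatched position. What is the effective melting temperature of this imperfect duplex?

54°C

Primer base counts: A=2, T=3, G=5, C=7 → A+T=5, G+C=12
Perfect-match Tm = 2(5) + 4(12) = 10 + 48 = 58°C
Mismatches (positions where the bases are not complementary): 1 (at position 14)
Effective Tm = 58 − 1×4 = 58 − 4 = 54°C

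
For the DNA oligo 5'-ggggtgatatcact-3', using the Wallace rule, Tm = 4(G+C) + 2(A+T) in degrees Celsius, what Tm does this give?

42°C

Base counts: C=2, G=5, T=4, A=3
So N_AT = 7 and N_GC = 7.
Tm = 2(7) + 4(7) = 14 + 28 = 42°C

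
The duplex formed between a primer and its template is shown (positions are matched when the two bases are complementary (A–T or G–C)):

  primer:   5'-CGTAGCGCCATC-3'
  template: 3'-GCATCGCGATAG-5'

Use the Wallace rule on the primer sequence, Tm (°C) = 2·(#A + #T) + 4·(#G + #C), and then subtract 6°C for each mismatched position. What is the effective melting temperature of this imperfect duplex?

Primer base counts: A=2, T=2, G=3, C=5 → A+T=4, G+C=8
Perfect-match Tm = 2(4) + 4(8) = 8 + 32 = 40°C
Mismatches (positions where the bases are not complementary): 1 (at position 9)
Effective Tm = 40 − 1×6 = 40 − 6 = 34°C

34°C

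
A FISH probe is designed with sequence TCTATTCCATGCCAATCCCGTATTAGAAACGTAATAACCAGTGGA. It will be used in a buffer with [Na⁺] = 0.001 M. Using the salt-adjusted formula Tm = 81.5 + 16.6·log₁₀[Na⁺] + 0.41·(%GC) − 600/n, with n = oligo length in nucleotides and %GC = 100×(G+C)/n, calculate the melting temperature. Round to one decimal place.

Length n = 45. Scanning the sequence gives G=7, A=15, T=12, C=11.
G+C = 18, so %GC = 18/45 × 100 = 40%
Salt term: 16.6 × (-3) = -49.8
GC term: 0.41 × 40 = 16.4; length term: −600/45 = −13.333
Tm = 81.5 + (-49.8) + 16.4 − 13.333 = 34.767 → 34.8°C

34.8°C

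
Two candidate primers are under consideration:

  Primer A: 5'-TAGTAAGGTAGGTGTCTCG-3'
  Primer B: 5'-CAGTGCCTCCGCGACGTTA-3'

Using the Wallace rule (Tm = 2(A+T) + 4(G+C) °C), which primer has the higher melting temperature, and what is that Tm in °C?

Primer A: A+T=10, G+C=9 → Tm = 2(10)+4(9) = 56°C
Primer B: A+T=7, G+C=12 → Tm = 2(7)+4(12) = 62°C
56°C vs 62°C → primer B is higher.

Primer B, 62°C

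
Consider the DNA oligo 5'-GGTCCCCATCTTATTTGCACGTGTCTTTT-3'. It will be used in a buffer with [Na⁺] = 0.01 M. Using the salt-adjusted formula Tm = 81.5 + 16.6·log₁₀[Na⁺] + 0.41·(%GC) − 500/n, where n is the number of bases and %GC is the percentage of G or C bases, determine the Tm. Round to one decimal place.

49.4°C

Length n = 29. Counting bases: G=5, T=13, A=3, C=8
G+C = 13, so %GC = 13/29 × 100 = 44.828%
Salt term: 16.6 × (-2) = -33.2
GC term: 0.41 × 44.828 = 18.379; length term: −500/29 = −17.241
Tm = 81.5 + (-33.2) + 18.379 − 17.241 = 49.438 → 49.4°C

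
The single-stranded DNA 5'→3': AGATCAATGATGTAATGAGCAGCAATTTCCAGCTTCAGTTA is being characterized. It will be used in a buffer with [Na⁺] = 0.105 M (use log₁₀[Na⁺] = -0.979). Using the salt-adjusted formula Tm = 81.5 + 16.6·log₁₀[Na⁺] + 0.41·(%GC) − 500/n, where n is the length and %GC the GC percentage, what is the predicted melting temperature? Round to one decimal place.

68.1°C

Length n = 41. Counting bases: C=7, A=14, T=12, G=8
G+C = 15, so %GC = 15/41 × 100 = 36.585%
Salt term: 16.6 × (-0.979) = -16.251
GC term: 0.41 × 36.585 = 15; length term: −500/41 = −12.195
Tm = 81.5 + (-16.251) + 15 − 12.195 = 68.054 → 68.1°C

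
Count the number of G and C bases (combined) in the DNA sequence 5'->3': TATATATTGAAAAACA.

T=5, G=1, C=1, A=9
G+C = 1 + 1 = 2

2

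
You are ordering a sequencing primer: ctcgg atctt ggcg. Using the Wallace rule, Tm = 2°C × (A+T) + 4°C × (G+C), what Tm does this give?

Scanning the sequence gives T=4, C=4, A=1, G=5.
A+T = 5, G+C = 9
Tm = 2×5 + 4×9 = 46°C

46°C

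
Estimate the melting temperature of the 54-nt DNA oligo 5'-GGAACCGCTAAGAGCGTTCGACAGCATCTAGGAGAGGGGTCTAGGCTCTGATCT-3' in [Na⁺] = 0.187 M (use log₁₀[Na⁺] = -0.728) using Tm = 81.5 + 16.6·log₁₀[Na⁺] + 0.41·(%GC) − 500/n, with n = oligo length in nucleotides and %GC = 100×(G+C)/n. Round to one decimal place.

82.9°C

Length n = 54. Counting bases: A=13, G=18, C=12, T=11
G+C = 30, so %GC = 30/54 × 100 = 55.556%
Salt term: 16.6 × (-0.728) = -12.085
GC term: 0.41 × 55.556 = 22.778; length term: −500/54 = −9.259
Tm = 81.5 + (-12.085) + 22.778 − 9.259 = 82.934 → 82.9°C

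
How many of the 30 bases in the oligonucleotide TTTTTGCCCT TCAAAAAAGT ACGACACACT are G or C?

11

G=3, T=9, C=8, A=10
G+C = 3 + 8 = 11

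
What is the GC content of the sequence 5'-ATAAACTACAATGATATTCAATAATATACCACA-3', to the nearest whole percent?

T=9, A=17, C=6, G=1
G+C = 1 + 6 = 7 out of 33 bases
%GC = 7/33 × 100 = 21.21% ≈ 21%

21%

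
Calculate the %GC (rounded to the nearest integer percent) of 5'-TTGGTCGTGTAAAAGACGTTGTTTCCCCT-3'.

45%

Scanning the sequence gives G=7, C=6, A=5, T=11.
G+C = 7 + 6 = 13 out of 29 bases
%GC = 13/29 × 100 = 44.83% ≈ 45%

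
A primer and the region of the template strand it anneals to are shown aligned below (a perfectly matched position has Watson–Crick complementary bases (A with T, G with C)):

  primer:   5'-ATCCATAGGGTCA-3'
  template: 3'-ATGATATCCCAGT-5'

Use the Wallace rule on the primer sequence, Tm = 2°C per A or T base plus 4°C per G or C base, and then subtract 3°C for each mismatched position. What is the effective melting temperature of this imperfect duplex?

29°C

Primer base counts: A=4, T=3, G=3, C=3 → A+T=7, G+C=6
Perfect-match Tm = 2(7) + 4(6) = 14 + 24 = 38°C
Mismatches (positions where the bases are not complementary): 3 (at positions 1, 2, 4)
Effective Tm = 38 − 3×3 = 38 − 9 = 29°C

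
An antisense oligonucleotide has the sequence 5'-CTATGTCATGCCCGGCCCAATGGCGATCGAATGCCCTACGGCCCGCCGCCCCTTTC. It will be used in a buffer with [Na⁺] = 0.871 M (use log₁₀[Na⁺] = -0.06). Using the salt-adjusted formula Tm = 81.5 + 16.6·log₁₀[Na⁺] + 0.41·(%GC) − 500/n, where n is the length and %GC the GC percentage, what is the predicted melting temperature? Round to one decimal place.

98.7°C

Length n = 56. Base counts: G=13, T=11, C=24, A=8
G+C = 37, so %GC = 37/56 × 100 = 66.071%
Salt term: 16.6 × (-0.06) = -0.996
GC term: 0.41 × 66.071 = 27.089; length term: −500/56 = −8.929
Tm = 81.5 + (-0.996) + 27.089 − 8.929 = 98.664 → 98.7°C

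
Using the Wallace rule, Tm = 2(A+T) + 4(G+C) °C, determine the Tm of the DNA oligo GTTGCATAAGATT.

Base counts: A=4, G=3, C=1, T=5
A+T = 9, G+C = 4
Tm = 2(9) + 4(4) = 18 + 16 = 34°C

34°C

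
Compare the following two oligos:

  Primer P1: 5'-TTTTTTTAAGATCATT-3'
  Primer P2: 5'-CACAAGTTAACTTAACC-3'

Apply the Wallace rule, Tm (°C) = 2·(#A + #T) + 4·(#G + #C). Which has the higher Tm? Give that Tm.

Primer P1: A+T=14, G+C=2 → Tm = 2(14)+4(2) = 36°C
Primer P2: A+T=11, G+C=6 → Tm = 2(11)+4(6) = 46°C
36°C vs 46°C → primer P2 is higher.

Primer P2, 46°C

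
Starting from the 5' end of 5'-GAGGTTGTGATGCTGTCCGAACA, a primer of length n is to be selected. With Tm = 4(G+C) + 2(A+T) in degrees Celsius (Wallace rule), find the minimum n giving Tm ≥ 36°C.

n = 12

First 11 bases: GAGGTTGTGAT → Tm = 32°C (< 36°C)
First 12 bases: GAGGTTGTGATG → Tm = 36°C (≥ 36°C)
Since every base adds ≥2°C, Tm only increases with n, so the threshold is first crossed at n = 12.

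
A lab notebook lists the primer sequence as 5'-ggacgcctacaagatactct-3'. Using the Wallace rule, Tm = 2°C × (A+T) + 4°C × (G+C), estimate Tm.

Counting bases: A=6, C=6, T=4, G=4
So N_AT = 10 and N_GC = 10.
Tm = 2×10 + 4×10 = 60°C

60°C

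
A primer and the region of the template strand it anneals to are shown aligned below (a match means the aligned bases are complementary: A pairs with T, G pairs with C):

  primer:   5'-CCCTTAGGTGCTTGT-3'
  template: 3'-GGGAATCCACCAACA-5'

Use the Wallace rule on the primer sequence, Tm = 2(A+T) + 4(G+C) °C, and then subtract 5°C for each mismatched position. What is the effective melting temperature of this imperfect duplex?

41°C

Primer base counts: A=1, T=6, G=4, C=4 → A+T=7, G+C=8
Perfect-match Tm = 2(7) + 4(8) = 14 + 32 = 46°C
Mismatches (positions where the bases are not complementary): 1 (at position 11)
Effective Tm = 46 − 1×5 = 46 − 5 = 41°C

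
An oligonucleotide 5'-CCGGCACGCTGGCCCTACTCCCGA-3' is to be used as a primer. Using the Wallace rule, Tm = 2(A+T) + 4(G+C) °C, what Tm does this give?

84°C

Scanning the sequence gives C=12, T=3, A=3, G=6.
AT pairs contribute 6, GC pairs contribute 18.
Tm = 2(6) + 4(18) = 12 + 72 = 84°C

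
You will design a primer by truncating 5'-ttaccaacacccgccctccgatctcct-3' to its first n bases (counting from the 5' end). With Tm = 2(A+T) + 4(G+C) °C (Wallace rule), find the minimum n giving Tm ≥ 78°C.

n = 25

First 24 bases: TTACCAACACCCGCCCTCCGATCT → Tm = 76°C (< 78°C)
First 25 bases: TTACCAACACCCGCCCTCCGATCTC → Tm = 80°C (≥ 78°C)
Each additional base adds 2°C (A/T) or 4°C (G/C), so Tm is non-decreasing in n; n = 25 is the first length to reach 78°C.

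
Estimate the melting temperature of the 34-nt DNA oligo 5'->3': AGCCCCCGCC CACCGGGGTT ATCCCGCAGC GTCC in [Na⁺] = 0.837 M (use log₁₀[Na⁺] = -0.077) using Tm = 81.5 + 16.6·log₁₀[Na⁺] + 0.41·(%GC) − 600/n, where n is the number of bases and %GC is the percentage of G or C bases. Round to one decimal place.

93.9°C

Length n = 34. Counting bases: G=9, C=17, A=4, T=4
G+C = 26, so %GC = 26/34 × 100 = 76.471%
Salt term: 16.6 × (-0.077) = -1.278
GC term: 0.41 × 76.471 = 31.353; length term: −600/34 = −17.647
Tm = 81.5 + (-1.278) + 31.353 − 17.647 = 93.928 → 93.9°C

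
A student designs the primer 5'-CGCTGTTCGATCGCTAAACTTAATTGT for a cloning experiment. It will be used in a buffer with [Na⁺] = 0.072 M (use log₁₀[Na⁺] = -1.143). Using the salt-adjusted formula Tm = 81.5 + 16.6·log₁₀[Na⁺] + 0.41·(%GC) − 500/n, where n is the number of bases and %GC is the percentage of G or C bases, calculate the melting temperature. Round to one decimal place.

Length n = 27. Scanning the sequence gives C=6, A=6, G=5, T=10.
G+C = 11, so %GC = 11/27 × 100 = 40.741%
Salt term: 16.6 × (-1.143) = -18.974
GC term: 0.41 × 40.741 = 16.704; length term: −500/27 = −18.519
Tm = 81.5 + (-18.974) + 16.704 − 18.519 = 60.711 → 60.7°C

60.7°C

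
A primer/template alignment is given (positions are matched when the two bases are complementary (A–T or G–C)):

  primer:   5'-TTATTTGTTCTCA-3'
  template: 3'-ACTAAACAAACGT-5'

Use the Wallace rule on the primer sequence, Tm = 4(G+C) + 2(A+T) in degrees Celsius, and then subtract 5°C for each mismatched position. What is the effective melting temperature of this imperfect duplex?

Primer base counts: A=2, T=8, G=1, C=2 → A+T=10, G+C=3
Perfect-match Tm = 2(10) + 4(3) = 20 + 12 = 32°C
Mismatches (positions where the bases are not complementary): 3 (at positions 2, 10, 11)
Effective Tm = 32 − 3×5 = 32 − 15 = 17°C

17°C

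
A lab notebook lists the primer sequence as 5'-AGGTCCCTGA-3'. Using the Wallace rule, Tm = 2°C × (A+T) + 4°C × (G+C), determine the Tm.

Scanning the sequence gives T=2, C=3, G=3, A=2.
So N_AT = 4 and N_GC = 6.
Tm = 2(4) + 4(6) = 8 + 24 = 32°C

32°C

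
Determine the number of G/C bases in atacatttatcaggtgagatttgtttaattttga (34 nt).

Base counts: C=2, G=6, A=10, T=16
G+C = 6 + 2 = 8

8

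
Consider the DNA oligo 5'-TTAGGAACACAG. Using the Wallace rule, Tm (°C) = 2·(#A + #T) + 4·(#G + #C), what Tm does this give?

34°C

Counting bases: A=5, T=2, G=3, C=2
AT pairs contribute 7, GC pairs contribute 5.
Tm = 2×7 + 4×5 = 34°C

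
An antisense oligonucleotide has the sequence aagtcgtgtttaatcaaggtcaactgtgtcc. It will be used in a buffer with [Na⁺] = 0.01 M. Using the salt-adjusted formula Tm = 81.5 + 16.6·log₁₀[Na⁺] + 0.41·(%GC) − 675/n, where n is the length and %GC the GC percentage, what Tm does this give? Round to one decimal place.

43.7°C

Length n = 31. Counting bases: T=10, C=6, G=7, A=8
G+C = 13, so %GC = 13/31 × 100 = 41.935%
Salt term: 16.6 × (-2) = -33.2
GC term: 0.41 × 41.935 = 17.193; length term: −675/31 = −21.774
Tm = 81.5 + (-33.2) + 17.193 − 21.774 = 43.719 → 43.7°C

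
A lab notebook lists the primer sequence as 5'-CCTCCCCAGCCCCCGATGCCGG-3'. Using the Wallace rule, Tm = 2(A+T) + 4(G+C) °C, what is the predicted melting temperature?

T=2, C=13, G=5, A=2
A+T = 4, G+C = 18
Tm = 4·18 + 2·4 = 72 + 8 = 80°C

80°C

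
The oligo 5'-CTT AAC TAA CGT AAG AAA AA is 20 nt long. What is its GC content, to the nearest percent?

Scanning the sequence gives A=11, G=2, T=4, C=3.
G+C = 2 + 3 = 5 out of 20 bases
%GC = 5/20 × 100 = 25% ≈ 25%

25%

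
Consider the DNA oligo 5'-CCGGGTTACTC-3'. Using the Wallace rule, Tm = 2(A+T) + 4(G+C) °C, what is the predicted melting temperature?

Counting bases: G=3, A=1, T=3, C=4
AT pairs contribute 4, GC pairs contribute 7.
Tm = 4·7 + 2·4 = 28 + 8 = 36°C

36°C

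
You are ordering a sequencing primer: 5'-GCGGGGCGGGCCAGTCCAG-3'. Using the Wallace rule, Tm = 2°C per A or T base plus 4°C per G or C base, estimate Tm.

70°C

A=2, G=10, C=6, T=1
AT pairs contribute 3, GC pairs contribute 16.
Tm = 4·16 + 2·3 = 64 + 6 = 70°C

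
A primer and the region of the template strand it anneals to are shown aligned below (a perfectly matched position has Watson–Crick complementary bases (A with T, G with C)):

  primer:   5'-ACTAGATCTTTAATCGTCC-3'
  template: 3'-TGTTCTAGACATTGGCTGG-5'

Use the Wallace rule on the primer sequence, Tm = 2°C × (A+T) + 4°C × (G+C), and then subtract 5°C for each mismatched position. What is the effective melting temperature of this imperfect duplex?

Primer base counts: A=5, T=7, G=2, C=5 → A+T=12, G+C=7
Perfect-match Tm = 2(12) + 4(7) = 24 + 28 = 52°C
Mismatches (positions where the bases are not complementary): 4 (at positions 3, 10, 14, 17)
Effective Tm = 52 − 4×5 = 52 − 20 = 32°C

32°C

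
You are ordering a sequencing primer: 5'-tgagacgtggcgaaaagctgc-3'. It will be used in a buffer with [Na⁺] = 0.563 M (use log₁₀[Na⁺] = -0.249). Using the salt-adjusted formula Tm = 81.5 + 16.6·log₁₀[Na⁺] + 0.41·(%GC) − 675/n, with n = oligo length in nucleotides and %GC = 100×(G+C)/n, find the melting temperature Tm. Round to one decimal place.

68.7°C

Length n = 21. G=8, T=3, A=6, C=4
G+C = 12, so %GC = 12/21 × 100 = 57.143%
Salt term: 16.6 × (-0.249) = -4.133
GC term: 0.41 × 57.143 = 23.429; length term: −675/21 = −32.143
Tm = 81.5 + (-4.133) + 23.429 − 32.143 = 68.653 → 68.7°C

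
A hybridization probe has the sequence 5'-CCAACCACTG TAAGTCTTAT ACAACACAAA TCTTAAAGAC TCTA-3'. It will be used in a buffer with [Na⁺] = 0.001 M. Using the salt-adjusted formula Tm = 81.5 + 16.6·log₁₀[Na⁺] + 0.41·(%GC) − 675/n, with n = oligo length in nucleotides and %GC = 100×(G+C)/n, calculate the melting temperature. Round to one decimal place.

Length n = 44. Scanning the sequence gives C=12, T=11, G=3, A=18.
G+C = 15, so %GC = 15/44 × 100 = 34.091%
Salt term: 16.6 × (-3) = -49.8
GC term: 0.41 × 34.091 = 13.977; length term: −675/44 = −15.341
Tm = 81.5 + (-49.8) + 13.977 − 15.341 = 30.336 → 30.3°C

30.3°C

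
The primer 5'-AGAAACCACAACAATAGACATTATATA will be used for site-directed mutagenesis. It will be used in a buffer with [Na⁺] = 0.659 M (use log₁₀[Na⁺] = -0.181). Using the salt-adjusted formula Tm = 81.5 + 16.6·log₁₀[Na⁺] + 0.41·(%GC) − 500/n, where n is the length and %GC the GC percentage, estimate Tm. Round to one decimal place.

70.6°C

Length n = 27. Counting bases: G=2, A=15, C=5, T=5
G+C = 7, so %GC = 7/27 × 100 = 25.926%
Salt term: 16.6 × (-0.181) = -3.005
GC term: 0.41 × 25.926 = 10.63; length term: −500/27 = −18.519
Tm = 81.5 + (-3.005) + 10.63 − 18.519 = 70.606 → 70.6°C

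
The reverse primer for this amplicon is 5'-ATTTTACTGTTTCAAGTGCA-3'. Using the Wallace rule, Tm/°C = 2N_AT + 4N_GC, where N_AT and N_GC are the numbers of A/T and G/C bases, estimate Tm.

52°C

Scanning the sequence gives A=5, C=3, G=3, T=9.
A+T = 14, G+C = 6
Tm = 2(14) + 4(6) = 28 + 24 = 52°C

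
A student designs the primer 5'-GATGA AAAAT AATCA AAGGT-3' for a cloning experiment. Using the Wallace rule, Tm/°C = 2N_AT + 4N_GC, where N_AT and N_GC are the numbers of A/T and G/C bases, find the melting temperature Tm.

Scanning the sequence gives A=11, G=4, C=1, T=4.
A+T = 15, G+C = 5
Tm = 4·5 + 2·15 = 20 + 30 = 50°C

50°C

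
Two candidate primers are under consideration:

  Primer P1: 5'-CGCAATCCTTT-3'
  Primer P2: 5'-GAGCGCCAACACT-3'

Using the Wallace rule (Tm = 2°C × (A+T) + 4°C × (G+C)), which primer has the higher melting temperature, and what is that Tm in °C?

Primer P2, 42°C

Primer P1: A+T=6, G+C=5 → Tm = 2(6)+4(5) = 32°C
Primer P2: A+T=5, G+C=8 → Tm = 2(5)+4(8) = 42°C
32°C vs 42°C → primer P2 is higher.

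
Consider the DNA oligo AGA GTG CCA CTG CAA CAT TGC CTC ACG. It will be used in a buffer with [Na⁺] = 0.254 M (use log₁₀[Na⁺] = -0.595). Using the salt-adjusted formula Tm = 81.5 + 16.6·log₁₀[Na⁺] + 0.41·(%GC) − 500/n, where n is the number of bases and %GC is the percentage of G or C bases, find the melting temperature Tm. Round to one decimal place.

75.9°C

Length n = 27. Counting bases: G=6, A=7, C=9, T=5
G+C = 15, so %GC = 15/27 × 100 = 55.556%
Salt term: 16.6 × (-0.595) = -9.877
GC term: 0.41 × 55.556 = 22.778; length term: −500/27 = −18.519
Tm = 81.5 + (-9.877) + 22.778 − 18.519 = 75.882 → 75.9°C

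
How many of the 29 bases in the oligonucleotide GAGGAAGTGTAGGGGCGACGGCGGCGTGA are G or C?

20

Scanning the sequence gives A=6, C=4, G=16, T=3.
Total G or C: 16 + 4 = 20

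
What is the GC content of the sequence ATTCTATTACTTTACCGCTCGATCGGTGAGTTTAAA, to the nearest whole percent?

Base counts: T=14, C=7, G=6, A=9
G+C = 6 + 7 = 13 out of 36 bases
%GC = 13/36 × 100 = 36.11% ≈ 36%

36%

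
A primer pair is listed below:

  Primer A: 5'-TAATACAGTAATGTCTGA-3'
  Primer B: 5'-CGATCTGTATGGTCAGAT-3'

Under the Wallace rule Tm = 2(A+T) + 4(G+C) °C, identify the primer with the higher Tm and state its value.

Primer A: A+T=13, G+C=5 → Tm = 2(13)+4(5) = 46°C
Primer B: A+T=10, G+C=8 → Tm = 2(10)+4(8) = 52°C
46°C vs 52°C → primer B is higher.

Primer B, 52°C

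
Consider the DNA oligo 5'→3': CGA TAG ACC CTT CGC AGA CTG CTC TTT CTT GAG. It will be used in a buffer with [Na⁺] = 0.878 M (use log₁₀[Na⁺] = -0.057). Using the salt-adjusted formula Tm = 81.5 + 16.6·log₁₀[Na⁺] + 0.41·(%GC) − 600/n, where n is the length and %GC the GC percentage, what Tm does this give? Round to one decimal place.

83.5°C

Length n = 33. Counting bases: C=10, G=7, T=10, A=6
G+C = 17, so %GC = 17/33 × 100 = 51.515%
Salt term: 16.6 × (-0.057) = -0.946
GC term: 0.41 × 51.515 = 21.121; length term: −600/33 = −18.182
Tm = 81.5 + (-0.946) + 21.121 − 18.182 = 83.493 → 83.5°C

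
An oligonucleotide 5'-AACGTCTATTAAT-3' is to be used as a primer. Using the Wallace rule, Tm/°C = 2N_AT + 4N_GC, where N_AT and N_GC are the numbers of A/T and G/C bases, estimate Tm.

Counting bases: C=2, A=5, T=5, G=1
So N_AT = 10 and N_GC = 3.
Tm = 2(10) + 4(3) = 20 + 12 = 32°C

32°C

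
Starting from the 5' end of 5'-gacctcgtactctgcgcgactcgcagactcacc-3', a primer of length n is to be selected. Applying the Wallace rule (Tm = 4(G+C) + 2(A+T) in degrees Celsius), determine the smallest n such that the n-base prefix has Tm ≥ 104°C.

n = 32

First 31 bases: GACCTCGTACTCTGCGCGACTCGCAGACTCA → Tm = 100°C (< 104°C)
First 32 bases: GACCTCGTACTCTGCGCGACTCGCAGACTCAC → Tm = 104°C (≥ 104°C)
Since every base adds ≥2°C, Tm only increases with n, so the threshold is first crossed at n = 32.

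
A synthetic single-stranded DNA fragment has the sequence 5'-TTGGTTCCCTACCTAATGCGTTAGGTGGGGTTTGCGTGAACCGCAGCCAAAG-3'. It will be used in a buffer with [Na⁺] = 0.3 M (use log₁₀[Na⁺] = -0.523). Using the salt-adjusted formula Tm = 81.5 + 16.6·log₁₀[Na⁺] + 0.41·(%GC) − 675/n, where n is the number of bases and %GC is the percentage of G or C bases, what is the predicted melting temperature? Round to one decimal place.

Length n = 52. Scanning the sequence gives C=12, G=16, T=14, A=10.
G+C = 28, so %GC = 28/52 × 100 = 53.846%
Salt term: 16.6 × (-0.523) = -8.682
GC term: 0.41 × 53.846 = 22.077; length term: −675/52 = −12.981
Tm = 81.5 + (-8.682) + 22.077 − 12.981 = 81.914 → 81.9°C

81.9°C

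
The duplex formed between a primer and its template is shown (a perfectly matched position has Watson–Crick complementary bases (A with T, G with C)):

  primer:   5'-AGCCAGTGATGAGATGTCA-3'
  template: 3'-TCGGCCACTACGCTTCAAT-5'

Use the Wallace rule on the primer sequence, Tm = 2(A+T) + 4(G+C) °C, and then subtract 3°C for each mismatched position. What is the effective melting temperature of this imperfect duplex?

44°C

Primer base counts: A=6, T=4, G=6, C=3 → A+T=10, G+C=9
Perfect-match Tm = 2(10) + 4(9) = 20 + 36 = 56°C
Mismatches (positions where the bases are not complementary): 4 (at positions 5, 12, 15, 18)
Effective Tm = 56 − 4×3 = 56 − 12 = 44°C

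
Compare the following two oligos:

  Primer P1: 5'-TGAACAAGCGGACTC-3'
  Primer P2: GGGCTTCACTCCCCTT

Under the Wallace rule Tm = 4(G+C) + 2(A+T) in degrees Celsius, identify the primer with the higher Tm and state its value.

Primer P2, 52°C

Primer P1: A+T=7, G+C=8 → Tm = 2(7)+4(8) = 46°C
Primer P2: A+T=6, G+C=10 → Tm = 2(6)+4(10) = 52°C
46°C vs 52°C → primer P2 is higher.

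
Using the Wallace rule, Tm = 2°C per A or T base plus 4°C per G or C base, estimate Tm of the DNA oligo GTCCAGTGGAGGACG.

50°C

Scanning the sequence gives C=3, A=3, T=2, G=7.
So N_AT = 5 and N_GC = 10.
Tm = 2×5 + 4×10 = 50°C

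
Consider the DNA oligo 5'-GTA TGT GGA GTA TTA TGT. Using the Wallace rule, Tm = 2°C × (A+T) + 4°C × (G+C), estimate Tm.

48°C

A=4, C=0, T=8, G=6
So N_AT = 12 and N_GC = 6.
Tm = 2×12 + 4×6 = 48°C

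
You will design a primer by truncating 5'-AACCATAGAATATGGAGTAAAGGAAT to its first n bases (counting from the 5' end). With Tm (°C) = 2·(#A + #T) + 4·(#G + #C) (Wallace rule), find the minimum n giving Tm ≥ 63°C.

First 23 bases: AACCATAGAATATGGAGTAAAGG → Tm = 62°C (< 63°C)
First 24 bases: AACCATAGAATATGGAGTAAAGGA → Tm = 64°C (≥ 63°C)
Since every base adds ≥2°C, Tm only increases with n, so the threshold is first crossed at n = 24.

n = 24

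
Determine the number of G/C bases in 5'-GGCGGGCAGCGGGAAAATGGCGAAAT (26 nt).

Base counts: A=8, T=2, G=12, C=4
Total G or C: 12 + 4 = 16

16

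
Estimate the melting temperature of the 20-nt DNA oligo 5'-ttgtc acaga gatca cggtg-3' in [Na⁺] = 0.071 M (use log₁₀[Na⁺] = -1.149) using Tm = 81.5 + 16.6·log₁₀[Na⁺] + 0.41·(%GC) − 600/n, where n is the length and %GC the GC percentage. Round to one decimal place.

52.9°C

Length n = 20. Base counts: T=5, C=4, G=6, A=5
G+C = 10, so %GC = 10/20 × 100 = 50%
Salt term: 16.6 × (-1.149) = -19.073
GC term: 0.41 × 50 = 20.5; length term: −600/20 = −30
Tm = 81.5 + (-19.073) + 20.5 − 30 = 52.927 → 52.9°C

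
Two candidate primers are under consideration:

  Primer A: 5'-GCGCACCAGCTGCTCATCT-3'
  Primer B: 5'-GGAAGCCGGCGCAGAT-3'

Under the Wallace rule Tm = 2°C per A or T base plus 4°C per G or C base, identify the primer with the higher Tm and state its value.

Primer A: A+T=7, G+C=12 → Tm = 2(7)+4(12) = 62°C
Primer B: A+T=5, G+C=11 → Tm = 2(5)+4(11) = 54°C
62°C vs 54°C → primer A is higher.

Primer A, 62°C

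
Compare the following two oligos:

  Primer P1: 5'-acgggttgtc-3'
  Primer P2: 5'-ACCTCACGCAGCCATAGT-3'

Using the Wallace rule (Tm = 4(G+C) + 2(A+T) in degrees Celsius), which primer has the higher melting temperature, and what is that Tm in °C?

Primer P2, 56°C

Primer P1: A+T=4, G+C=6 → Tm = 2(4)+4(6) = 32°C
Primer P2: A+T=8, G+C=10 → Tm = 2(8)+4(10) = 56°C
32°C vs 56°C → primer P2 is higher.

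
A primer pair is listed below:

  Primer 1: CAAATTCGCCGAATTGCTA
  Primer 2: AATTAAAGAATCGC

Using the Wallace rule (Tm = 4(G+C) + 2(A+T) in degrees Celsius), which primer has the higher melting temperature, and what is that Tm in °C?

Primer 1, 54°C

Primer 1: A+T=11, G+C=8 → Tm = 2(11)+4(8) = 54°C
Primer 2: A+T=10, G+C=4 → Tm = 2(10)+4(4) = 36°C
54°C vs 36°C → primer 1 is higher.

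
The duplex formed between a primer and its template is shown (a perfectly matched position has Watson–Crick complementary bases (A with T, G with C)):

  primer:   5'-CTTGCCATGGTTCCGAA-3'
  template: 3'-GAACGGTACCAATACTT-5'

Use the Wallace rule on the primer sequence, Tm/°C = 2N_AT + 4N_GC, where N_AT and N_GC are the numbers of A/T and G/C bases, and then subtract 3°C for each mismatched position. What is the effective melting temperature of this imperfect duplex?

46°C

Primer base counts: A=3, T=5, G=4, C=5 → A+T=8, G+C=9
Perfect-match Tm = 2(8) + 4(9) = 16 + 36 = 52°C
Mismatches (positions where the bases are not complementary): 2 (at positions 13, 14)
Effective Tm = 52 − 2×3 = 52 − 6 = 46°C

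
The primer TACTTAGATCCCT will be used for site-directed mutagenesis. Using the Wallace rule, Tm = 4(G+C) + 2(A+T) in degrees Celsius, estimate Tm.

Scanning the sequence gives G=1, T=5, C=4, A=3.
AT pairs contribute 8, GC pairs contribute 5.
Tm = 2(8) + 4(5) = 16 + 20 = 36°C

36°C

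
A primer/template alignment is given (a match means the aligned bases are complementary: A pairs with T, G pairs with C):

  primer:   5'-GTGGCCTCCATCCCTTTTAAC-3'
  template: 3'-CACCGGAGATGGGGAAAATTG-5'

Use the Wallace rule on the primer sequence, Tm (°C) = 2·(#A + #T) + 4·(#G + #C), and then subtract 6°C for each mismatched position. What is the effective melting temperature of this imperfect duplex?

Primer base counts: A=3, T=7, G=3, C=8 → A+T=10, G+C=11
Perfect-match Tm = 2(10) + 4(11) = 20 + 44 = 64°C
Mismatches (positions where the bases are not complementary): 2 (at positions 9, 11)
Effective Tm = 64 − 2×6 = 64 − 12 = 52°C

52°C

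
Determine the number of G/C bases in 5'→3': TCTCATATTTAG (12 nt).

Scanning the sequence gives G=1, T=6, C=2, A=3.
G+C = 1 + 2 = 3

3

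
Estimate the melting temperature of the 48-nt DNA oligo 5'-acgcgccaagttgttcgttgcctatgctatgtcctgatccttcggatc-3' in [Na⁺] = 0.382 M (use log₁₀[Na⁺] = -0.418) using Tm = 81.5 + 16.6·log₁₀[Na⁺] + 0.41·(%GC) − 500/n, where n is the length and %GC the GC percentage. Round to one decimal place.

Length n = 48. Scanning the sequence gives G=11, T=16, A=7, C=14.
G+C = 25, so %GC = 25/48 × 100 = 52.083%
Salt term: 16.6 × (-0.418) = -6.939
GC term: 0.41 × 52.083 = 21.354; length term: −500/48 = −10.417
Tm = 81.5 + (-6.939) + 21.354 − 10.417 = 85.498 → 85.5°C

85.5°C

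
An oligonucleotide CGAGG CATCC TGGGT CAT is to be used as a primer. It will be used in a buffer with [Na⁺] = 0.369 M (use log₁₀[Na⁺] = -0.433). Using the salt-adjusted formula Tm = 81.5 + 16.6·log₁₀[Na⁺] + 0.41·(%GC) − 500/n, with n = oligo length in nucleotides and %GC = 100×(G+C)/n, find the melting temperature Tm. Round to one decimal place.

71.6°C

Length n = 18. Counting bases: T=4, A=3, G=6, C=5
G+C = 11, so %GC = 11/18 × 100 = 61.111%
Salt term: 16.6 × (-0.433) = -7.188
GC term: 0.41 × 61.111 = 25.056; length term: −500/18 = −27.778
Tm = 81.5 + (-7.188) + 25.056 − 27.778 = 71.59 → 71.6°C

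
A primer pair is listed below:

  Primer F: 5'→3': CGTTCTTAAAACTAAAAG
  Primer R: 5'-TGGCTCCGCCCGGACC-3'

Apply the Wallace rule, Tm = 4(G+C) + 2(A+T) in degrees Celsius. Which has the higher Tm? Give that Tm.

Primer F: A+T=13, G+C=5 → Tm = 2(13)+4(5) = 46°C
Primer R: A+T=3, G+C=13 → Tm = 2(3)+4(13) = 58°C
46°C vs 58°C → primer R is higher.

Primer R, 58°C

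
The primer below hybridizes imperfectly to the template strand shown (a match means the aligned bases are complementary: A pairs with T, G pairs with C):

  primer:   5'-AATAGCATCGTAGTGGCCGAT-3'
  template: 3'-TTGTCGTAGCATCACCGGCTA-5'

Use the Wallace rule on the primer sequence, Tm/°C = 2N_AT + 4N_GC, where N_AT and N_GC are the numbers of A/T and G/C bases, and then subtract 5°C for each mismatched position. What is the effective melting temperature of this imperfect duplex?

57°C

Primer base counts: A=6, T=5, G=6, C=4 → A+T=11, G+C=10
Perfect-match Tm = 2(11) + 4(10) = 22 + 40 = 62°C
Mismatches (positions where the bases are not complementary): 1 (at position 3)
Effective Tm = 62 − 1×5 = 62 − 5 = 57°C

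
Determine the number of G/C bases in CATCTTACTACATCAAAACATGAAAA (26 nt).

7

Scanning the sequence gives T=6, G=1, A=13, C=6.
Total G or C: 1 + 6 = 7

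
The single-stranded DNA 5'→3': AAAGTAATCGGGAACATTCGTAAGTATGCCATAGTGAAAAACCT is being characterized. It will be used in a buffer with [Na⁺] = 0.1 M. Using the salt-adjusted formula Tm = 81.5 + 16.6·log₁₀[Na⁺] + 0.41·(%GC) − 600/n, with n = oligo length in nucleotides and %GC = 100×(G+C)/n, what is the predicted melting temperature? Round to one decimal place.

Length n = 44. Scanning the sequence gives G=9, T=10, C=7, A=18.
G+C = 16, so %GC = 16/44 × 100 = 36.364%
Salt term: 16.6 × (-1) = -16.6
GC term: 0.41 × 36.364 = 14.909; length term: −600/44 = −13.636
Tm = 81.5 + (-16.6) + 14.909 − 13.636 = 66.173 → 66.2°C

66.2°C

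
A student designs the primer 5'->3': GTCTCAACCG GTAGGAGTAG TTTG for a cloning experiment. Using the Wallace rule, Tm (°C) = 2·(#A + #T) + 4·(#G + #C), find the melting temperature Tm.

Counting bases: T=7, G=8, A=5, C=4
AT pairs contribute 12, GC pairs contribute 12.
Tm = 2(12) + 4(12) = 24 + 48 = 72°C

72°C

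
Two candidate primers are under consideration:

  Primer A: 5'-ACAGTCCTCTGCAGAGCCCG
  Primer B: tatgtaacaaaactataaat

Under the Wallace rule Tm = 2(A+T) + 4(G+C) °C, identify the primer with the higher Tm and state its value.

Primer A: A+T=7, G+C=13 → Tm = 2(7)+4(13) = 66°C
Primer B: A+T=17, G+C=3 → Tm = 2(17)+4(3) = 46°C
66°C vs 46°C → primer A is higher.

Primer A, 66°C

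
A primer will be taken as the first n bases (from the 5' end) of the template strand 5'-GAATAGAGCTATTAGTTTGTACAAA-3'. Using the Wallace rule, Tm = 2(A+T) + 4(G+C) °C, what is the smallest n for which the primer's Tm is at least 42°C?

n = 16

First 15 bases: GAATAGAGCTATTAG → Tm = 40°C (< 42°C)
First 16 bases: GAATAGAGCTATTAGT → Tm = 42°C (≥ 42°C)
Each additional base adds 2°C (A/T) or 4°C (G/C), so Tm is non-decreasing in n; n = 16 is the first length to reach 42°C.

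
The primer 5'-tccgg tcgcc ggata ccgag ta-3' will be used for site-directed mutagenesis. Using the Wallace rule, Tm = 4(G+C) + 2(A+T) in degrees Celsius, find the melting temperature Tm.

72°C

Base counts: T=4, A=4, C=7, G=7
AT pairs contribute 8, GC pairs contribute 14.
Tm = 2(8) + 4(14) = 16 + 56 = 72°C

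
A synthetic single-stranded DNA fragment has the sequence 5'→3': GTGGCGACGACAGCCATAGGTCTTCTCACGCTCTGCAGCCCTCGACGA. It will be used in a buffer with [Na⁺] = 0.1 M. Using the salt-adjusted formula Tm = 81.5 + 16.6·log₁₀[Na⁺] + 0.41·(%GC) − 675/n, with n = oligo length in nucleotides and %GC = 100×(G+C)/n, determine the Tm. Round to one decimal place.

Length n = 48. Scanning the sequence gives G=13, C=17, A=9, T=9.
G+C = 30, so %GC = 30/48 × 100 = 62.5%
Salt term: 16.6 × (-1) = -16.6
GC term: 0.41 × 62.5 = 25.625; length term: −675/48 = −14.062
Tm = 81.5 + (-16.6) + 25.625 − 14.062 = 76.463 → 76.5°C

76.5°C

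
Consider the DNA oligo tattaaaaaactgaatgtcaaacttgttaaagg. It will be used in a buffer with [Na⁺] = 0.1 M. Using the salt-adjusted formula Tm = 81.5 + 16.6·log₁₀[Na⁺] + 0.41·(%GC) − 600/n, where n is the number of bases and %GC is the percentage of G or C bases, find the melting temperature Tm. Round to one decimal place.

56.7°C

Length n = 33. Scanning the sequence gives C=3, T=10, A=15, G=5.
G+C = 8, so %GC = 8/33 × 100 = 24.242%
Salt term: 16.6 × (-1) = -16.6
GC term: 0.41 × 24.242 = 9.939; length term: −600/33 = −18.182
Tm = 81.5 + (-16.6) + 9.939 − 18.182 = 56.657 → 56.7°C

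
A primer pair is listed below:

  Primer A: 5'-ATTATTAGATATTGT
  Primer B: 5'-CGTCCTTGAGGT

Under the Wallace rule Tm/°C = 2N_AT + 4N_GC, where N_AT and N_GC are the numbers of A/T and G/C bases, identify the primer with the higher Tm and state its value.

Primer B, 38°C

Primer A: A+T=13, G+C=2 → Tm = 2(13)+4(2) = 34°C
Primer B: A+T=5, G+C=7 → Tm = 2(5)+4(7) = 38°C
34°C vs 38°C → primer B is higher.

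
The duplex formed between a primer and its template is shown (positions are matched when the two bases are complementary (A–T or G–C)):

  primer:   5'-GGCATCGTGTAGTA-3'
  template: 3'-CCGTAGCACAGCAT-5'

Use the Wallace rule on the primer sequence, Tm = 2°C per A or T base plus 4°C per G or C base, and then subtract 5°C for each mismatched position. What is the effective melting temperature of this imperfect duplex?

37°C

Primer base counts: A=3, T=4, G=5, C=2 → A+T=7, G+C=7
Perfect-match Tm = 2(7) + 4(7) = 14 + 28 = 42°C
Mismatches (positions where the bases are not complementary): 1 (at position 11)
Effective Tm = 42 − 1×5 = 42 − 5 = 37°C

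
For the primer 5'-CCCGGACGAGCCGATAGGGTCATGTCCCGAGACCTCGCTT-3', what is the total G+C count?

Counting bases: C=14, A=7, G=12, T=7
G+C = 12 + 14 = 26

26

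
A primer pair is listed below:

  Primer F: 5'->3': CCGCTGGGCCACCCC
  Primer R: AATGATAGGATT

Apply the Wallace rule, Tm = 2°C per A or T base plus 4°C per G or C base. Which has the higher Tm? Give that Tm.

Primer F: A+T=2, G+C=13 → Tm = 2(2)+4(13) = 56°C
Primer R: A+T=9, G+C=3 → Tm = 2(9)+4(3) = 30°C
56°C vs 30°C → primer F is higher.

Primer F, 56°C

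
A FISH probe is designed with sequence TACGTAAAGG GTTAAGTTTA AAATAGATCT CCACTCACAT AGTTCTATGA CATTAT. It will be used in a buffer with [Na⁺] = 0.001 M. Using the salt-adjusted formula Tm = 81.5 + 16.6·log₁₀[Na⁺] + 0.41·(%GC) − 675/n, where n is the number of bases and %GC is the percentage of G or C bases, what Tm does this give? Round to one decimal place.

Length n = 56. Base counts: C=9, T=19, A=20, G=8
G+C = 17, so %GC = 17/56 × 100 = 30.357%
Salt term: 16.6 × (-3) = -49.8
GC term: 0.41 × 30.357 = 12.446; length term: −675/56 = −12.054
Tm = 81.5 + (-49.8) + 12.446 − 12.054 = 32.092 → 32.1°C

32.1°C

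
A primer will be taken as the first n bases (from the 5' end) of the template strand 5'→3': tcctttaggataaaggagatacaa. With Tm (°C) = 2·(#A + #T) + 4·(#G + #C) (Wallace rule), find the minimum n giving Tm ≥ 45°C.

First 16 bases: TCCTTTAGGATAAAGG → Tm = 44°C (< 45°C)
First 17 bases: TCCTTTAGGATAAAGGA → Tm = 46°C (≥ 45°C)
Since every base adds ≥2°C, Tm only increases with n, so the threshold is first crossed at n = 17.

n = 17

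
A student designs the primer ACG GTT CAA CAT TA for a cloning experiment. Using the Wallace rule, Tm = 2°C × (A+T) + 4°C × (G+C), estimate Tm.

A=5, G=2, C=3, T=4
AT pairs contribute 9, GC pairs contribute 5.
Tm = 2×9 + 4×5 = 38°C

38°C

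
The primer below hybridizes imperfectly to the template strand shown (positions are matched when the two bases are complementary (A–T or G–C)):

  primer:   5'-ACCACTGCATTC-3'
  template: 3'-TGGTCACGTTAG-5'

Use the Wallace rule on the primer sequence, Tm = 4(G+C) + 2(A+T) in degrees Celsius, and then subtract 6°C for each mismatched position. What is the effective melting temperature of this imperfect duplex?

Primer base counts: A=3, T=3, G=1, C=5 → A+T=6, G+C=6
Perfect-match Tm = 2(6) + 4(6) = 12 + 24 = 36°C
Mismatches (positions where the bases are not complementary): 2 (at positions 5, 10)
Effective Tm = 36 − 2×6 = 36 − 12 = 24°C

24°C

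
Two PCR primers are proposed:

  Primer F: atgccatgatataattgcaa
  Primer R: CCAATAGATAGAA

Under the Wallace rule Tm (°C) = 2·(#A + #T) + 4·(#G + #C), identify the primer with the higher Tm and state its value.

Primer F, 52°C

Primer F: A+T=14, G+C=6 → Tm = 2(14)+4(6) = 52°C
Primer R: A+T=9, G+C=4 → Tm = 2(9)+4(4) = 34°C
52°C vs 34°C → primer F is higher.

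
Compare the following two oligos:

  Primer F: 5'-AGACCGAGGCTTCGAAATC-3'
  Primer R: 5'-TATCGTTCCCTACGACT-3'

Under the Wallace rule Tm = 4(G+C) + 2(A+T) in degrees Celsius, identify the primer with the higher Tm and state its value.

Primer F: A+T=9, G+C=10 → Tm = 2(9)+4(10) = 58°C
Primer R: A+T=9, G+C=8 → Tm = 2(9)+4(8) = 50°C
58°C vs 50°C → primer F is higher.

Primer F, 58°C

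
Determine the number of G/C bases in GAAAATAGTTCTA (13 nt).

3

Counting bases: A=6, T=4, C=1, G=2
G+C = 2 + 1 = 3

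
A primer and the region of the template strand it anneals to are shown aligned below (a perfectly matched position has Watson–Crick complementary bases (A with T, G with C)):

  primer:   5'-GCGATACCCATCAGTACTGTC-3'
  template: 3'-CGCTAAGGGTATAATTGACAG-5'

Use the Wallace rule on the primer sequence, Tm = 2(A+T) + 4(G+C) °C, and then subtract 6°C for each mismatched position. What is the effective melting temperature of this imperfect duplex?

34°C

Primer base counts: A=5, T=5, G=4, C=7 → A+T=10, G+C=11
Perfect-match Tm = 2(10) + 4(11) = 20 + 44 = 64°C
Mismatches (positions where the bases are not complementary): 5 (at positions 6, 12, 13, 14, 15)
Effective Tm = 64 − 5×6 = 64 − 30 = 34°C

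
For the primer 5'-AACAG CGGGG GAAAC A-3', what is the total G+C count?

9

T=0, A=7, C=3, G=6
G+C = 6 + 3 = 9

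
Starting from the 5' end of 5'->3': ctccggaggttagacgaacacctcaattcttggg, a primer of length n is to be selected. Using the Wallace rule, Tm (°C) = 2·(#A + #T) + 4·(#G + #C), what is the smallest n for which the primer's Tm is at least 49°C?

n = 16

First 15 bases: CTCCGGAGGTTAGAC → Tm = 48°C (< 49°C)
First 16 bases: CTCCGGAGGTTAGACG → Tm = 52°C (≥ 49°C)
Each additional base adds 2°C (A/T) or 4°C (G/C), so Tm is non-decreasing in n; n = 16 is the first length to reach 49°C.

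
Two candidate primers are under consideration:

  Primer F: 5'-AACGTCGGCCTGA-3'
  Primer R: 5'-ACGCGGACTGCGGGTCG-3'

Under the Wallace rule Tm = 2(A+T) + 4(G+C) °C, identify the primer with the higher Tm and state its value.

Primer F: A+T=5, G+C=8 → Tm = 2(5)+4(8) = 42°C
Primer R: A+T=4, G+C=13 → Tm = 2(4)+4(13) = 60°C
42°C vs 60°C → primer R is higher.

Primer R, 60°C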